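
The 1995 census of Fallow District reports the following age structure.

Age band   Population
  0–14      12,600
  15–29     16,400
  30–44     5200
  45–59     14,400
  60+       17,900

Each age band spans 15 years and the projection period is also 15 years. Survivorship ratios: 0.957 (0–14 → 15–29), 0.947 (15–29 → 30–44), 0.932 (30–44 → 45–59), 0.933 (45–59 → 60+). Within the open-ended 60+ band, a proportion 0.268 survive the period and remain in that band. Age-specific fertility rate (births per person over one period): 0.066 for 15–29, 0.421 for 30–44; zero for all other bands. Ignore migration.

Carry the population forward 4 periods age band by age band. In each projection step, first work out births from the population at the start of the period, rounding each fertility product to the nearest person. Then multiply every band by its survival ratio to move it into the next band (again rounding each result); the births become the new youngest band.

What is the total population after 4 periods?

30144

Call the bands 1 to 5, youngest first.
— Period 1 —
Births: 16400 × 0.066 = 1082  |  5200 × 0.421 = 2189 → 3271
Band 2: 12600 × 0.957 = 12058
Band 3: 16400 × 0.947 = 15531
Band 4: 5200 × 0.932 = 4846
Band 5: 14400 × 0.933 + 17900 × 0.268 = 13435 + 4797 = 18232
Population now: 0–14=3271, 15–29=12058, 30–44=15531, 45–59=4846, 60+=18232
— Period 2 —
Births: 12058 × 0.066 = 796  |  15531 × 0.421 = 6539 → 7335
Band 2: 3271 × 0.957 = 3130
Band 3: 12058 × 0.947 = 11419
Band 4: 15531 × 0.932 = 14475
Band 5: 4846 × 0.933 + 18232 × 0.268 = 4521 + 4886 = 9407
Population now: 0–14=7335, 15–29=3130, 30–44=11419, 45–59=14475, 60+=9407
— Period 3 —
Births: 3130 × 0.066 = 207  |  11419 × 0.421 = 4807 → 5014
Band 2: 7335 × 0.957 = 7020
Band 3: 3130 × 0.947 = 2964
Band 4: 11419 × 0.932 = 10643
Band 5: 14475 × 0.933 + 9407 × 0.268 = 13505 + 2521 = 16026
Population now: 0–14=5014, 15–29=7020, 30–44=2964, 45–59=10643, 60+=16026
— Period 4 —
Births: 7020 × 0.066 = 463  |  2964 × 0.421 = 1248 → 1711
Band 2: 5014 × 0.957 = 4798
Band 3: 7020 × 0.947 = 6648
Band 4: 2964 × 0.932 = 2762
Band 5: 10643 × 0.933 + 16026 × 0.268 = 9930 + 4295 = 14225
Population now: 0–14=1711, 15–29=4798, 30–44=6648, 45–59=2762, 60+=14225
Total after period 4: 1711 + 4798 + 6648 + 2762 + 14225 = 30144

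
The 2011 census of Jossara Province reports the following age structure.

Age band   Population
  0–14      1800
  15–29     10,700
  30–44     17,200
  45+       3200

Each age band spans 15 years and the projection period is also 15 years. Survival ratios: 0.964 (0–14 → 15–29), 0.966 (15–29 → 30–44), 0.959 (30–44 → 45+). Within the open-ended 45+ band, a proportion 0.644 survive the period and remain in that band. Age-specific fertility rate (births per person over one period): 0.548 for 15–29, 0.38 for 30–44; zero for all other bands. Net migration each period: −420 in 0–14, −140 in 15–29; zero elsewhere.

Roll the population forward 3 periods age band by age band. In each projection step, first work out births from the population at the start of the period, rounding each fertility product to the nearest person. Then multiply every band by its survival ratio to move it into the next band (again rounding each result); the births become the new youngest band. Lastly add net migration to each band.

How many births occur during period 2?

4802

Let band 1 be 0–14 through band 4 = 45+.
[period 1]
Births: 10700 × 0.548 = 5864 ; 17200 × 0.38 = 6536 ⇒ total 12400
Band 2: 1800 × 0.964 = 1735
Band 3: 10700 × 0.966 = 10336
Band 4: 17200 × 0.959 + 3200 × 0.644 = 16495 + 2061 = 18556
Net migration: Band 1 − 420 → 11980; Band 2 − 140 → 1595
End of period: [11980, 1595, 10336, 18556]
[period 2]
Births: 1595 × 0.548 = 874 ; 10336 × 0.38 = 3928 ⇒ total 4802
Band 2: 11980 × 0.964 = 11549
Band 3: 1595 × 0.966 = 1541
Band 4: 10336 × 0.959 + 18556 × 0.644 = 9912 + 11950 = 21862
Net migration: Band 1 − 420 → 4382; Band 2 − 140 → 11409
End of period: [4382, 11409, 1541, 21862]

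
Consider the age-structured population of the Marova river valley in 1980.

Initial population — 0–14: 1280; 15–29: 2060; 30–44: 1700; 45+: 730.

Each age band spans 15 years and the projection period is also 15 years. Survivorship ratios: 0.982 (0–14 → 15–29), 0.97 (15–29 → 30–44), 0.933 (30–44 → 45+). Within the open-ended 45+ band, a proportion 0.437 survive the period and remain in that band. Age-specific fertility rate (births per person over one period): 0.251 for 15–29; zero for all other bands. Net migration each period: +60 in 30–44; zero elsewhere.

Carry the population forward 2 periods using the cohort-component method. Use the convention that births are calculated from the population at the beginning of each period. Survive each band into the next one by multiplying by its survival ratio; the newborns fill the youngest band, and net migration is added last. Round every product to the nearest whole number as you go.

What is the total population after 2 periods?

4855

Let group 1 be 0–14 through group 4 = 45+.
[period 1]
Births: 2060 × 0.251 = 517
Group 2: 1280 × 0.982 = 1257
Group 3: 2060 × 0.97 = 1998
Group 4: 1700 × 0.933 + 730 × 0.437 = 1586 + 319 = 1905
Net migration: Group 3 + 60 → 2058
→ [517, 1257, 2058, 1905]
[period 2]
Births: 1257 × 0.251 = 316
Group 2: 517 × 0.982 = 508
Group 3: 1257 × 0.97 = 1219
Group 4: 2058 × 0.933 + 1905 × 0.437 = 1920 + 832 = 2752
Net migration: Group 3 + 60 → 1279
→ [316, 508, 1279, 2752]
Total after period 2: 316 + 508 + 1279 + 2752 = 4855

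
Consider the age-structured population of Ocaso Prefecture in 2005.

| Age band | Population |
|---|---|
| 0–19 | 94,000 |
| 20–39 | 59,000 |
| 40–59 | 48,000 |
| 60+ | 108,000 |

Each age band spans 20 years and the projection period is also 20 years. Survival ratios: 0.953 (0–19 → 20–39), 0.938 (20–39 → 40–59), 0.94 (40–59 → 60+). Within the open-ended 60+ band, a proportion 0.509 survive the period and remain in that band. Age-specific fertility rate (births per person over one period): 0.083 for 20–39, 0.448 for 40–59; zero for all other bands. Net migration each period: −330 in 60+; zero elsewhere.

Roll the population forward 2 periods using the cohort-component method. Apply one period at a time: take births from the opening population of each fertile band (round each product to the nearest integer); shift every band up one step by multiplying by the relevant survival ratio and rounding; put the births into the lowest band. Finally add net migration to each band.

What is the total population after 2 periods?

243886

Numbering the groups 1..4 from youngest to oldest:
— Period 1 —
Births: 59000 * 0.083 = 4897  |  48000 * 0.448 = 21504 → total 26401
Group 2: 94000 * 0.953 = 89582
Group 3: 59000 * 0.938 = 55342
Group 4: 48000 * 0.94 + 108000 * 0.509 = 45120 + 54972 = 100092
Net migration: Group 4 − 330 → 99762
→ [26401, 89582, 55342, 99762]
— Period 2 —
Births: 89582 * 0.083 = 7435  |  55342 * 0.448 = 24793 → total 32228
Group 2: 26401 * 0.953 = 25160
Group 3: 89582 * 0.938 = 84028
Group 4: 55342 * 0.94 + 99762 * 0.509 = 52021 + 50779 = 102800
Net migration: Group 4 − 330 → 102470
→ [32228, 25160, 84028, 102470]
Total after period 2: 32228 + 25160 + 84028 + 102470 = 243886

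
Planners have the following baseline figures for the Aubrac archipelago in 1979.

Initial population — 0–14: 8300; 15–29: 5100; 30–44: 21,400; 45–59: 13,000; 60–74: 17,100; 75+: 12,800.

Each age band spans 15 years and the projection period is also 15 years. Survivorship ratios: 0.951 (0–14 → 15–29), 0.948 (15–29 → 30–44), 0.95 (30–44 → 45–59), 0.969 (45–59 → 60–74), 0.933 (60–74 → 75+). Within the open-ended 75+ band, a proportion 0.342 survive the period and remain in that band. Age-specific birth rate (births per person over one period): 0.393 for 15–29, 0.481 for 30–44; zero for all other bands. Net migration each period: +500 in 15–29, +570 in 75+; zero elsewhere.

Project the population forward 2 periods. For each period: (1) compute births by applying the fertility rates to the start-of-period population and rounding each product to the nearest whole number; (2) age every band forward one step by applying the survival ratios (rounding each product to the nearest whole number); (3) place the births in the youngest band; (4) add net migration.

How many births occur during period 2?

5624

Period 1.
Births: 5100 * 0.393 = 2004, 21400 * 0.481 = 10293 → total 12297
15–29: 8300 * 0.951 = 7893
30–44: 5100 * 0.948 = 4835
45–59: 21400 * 0.95 = 20330
60–74: 13000 * 0.969 = 12597
75+: 17100 * 0.933 + 12800 * 0.342 = 15954 + 4378 = 20332
Net migration: 15–29 + 500 → 8393; 75+ + 570 → 20902
End of period: [12297, 8393, 4835, 20330, 12597, 20902]
Period 2.
Births: 8393 * 0.393 = 3298, 4835 * 0.481 = 2326 → total 5624
15–29: 12297 * 0.951 = 11694
30–44: 8393 * 0.948 = 7957
45–59: 4835 * 0.95 = 4593
60–74: 20330 * 0.969 = 19700
75+: 12597 * 0.933 + 20902 * 0.342 = 11753 + 7148 = 18901
Net migration: 15–29 + 500 → 12194; 75+ + 570 → 19471
End of period: [5624, 12194, 7957, 4593, 19700, 19471]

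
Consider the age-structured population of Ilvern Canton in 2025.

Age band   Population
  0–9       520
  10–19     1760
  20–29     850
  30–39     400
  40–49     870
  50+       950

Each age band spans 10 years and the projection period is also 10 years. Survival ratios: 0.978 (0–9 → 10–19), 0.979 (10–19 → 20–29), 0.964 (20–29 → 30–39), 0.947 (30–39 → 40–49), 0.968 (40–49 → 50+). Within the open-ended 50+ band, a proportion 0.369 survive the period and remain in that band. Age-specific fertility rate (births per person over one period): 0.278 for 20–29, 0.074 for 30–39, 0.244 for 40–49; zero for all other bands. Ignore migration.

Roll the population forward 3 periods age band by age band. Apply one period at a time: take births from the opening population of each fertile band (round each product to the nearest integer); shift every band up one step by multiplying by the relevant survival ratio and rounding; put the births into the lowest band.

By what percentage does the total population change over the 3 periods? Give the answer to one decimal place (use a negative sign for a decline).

Numbering the groups 1..6 from youngest to oldest:
Period 1.
Births: 850 × 0.278 = 236  |  400 × 0.074 = 30  |  870 × 0.244 = 212 ⇒ total 478
Group 2: 520 × 0.978 = 509
Group 3: 1760 × 0.979 = 1723
Group 4: 850 × 0.964 = 819
Group 5: 400 × 0.947 = 379
Group 6: 870 × 0.968 + 950 × 0.369 = 842 + 351 = 1193
Giving 478 / 509 / 1723 / 819 / 379 / 1193.
Period 2.
Births: 1723 × 0.278 = 479  |  819 × 0.074 = 61  |  379 × 0.244 = 92 ⇒ total 632
Group 2: 478 × 0.978 = 467
Group 3: 509 × 0.979 = 498
Group 4: 1723 × 0.964 = 1661
Group 5: 819 × 0.947 = 776
Group 6: 379 × 0.968 + 1193 × 0.369 = 367 + 440 = 807
Giving 632 / 467 / 498 / 1661 / 776 / 807.
Period 3.
Births: 498 × 0.278 = 138  |  1661 × 0.074 = 123  |  776 × 0.244 = 189 ⇒ total 450
Group 2: 632 × 0.978 = 618
Group 3: 467 × 0.979 = 457
Group 4: 498 × 0.964 = 480
Group 5: 1661 × 0.947 = 1573
Group 6: 776 × 0.968 + 807 × 0.369 = 751 + 298 = 1049
Giving 450 / 618 / 457 / 480 / 1573 / 1049.
Total: 5350 → 4627; change = -723; percentage change = -13.5%

-13.5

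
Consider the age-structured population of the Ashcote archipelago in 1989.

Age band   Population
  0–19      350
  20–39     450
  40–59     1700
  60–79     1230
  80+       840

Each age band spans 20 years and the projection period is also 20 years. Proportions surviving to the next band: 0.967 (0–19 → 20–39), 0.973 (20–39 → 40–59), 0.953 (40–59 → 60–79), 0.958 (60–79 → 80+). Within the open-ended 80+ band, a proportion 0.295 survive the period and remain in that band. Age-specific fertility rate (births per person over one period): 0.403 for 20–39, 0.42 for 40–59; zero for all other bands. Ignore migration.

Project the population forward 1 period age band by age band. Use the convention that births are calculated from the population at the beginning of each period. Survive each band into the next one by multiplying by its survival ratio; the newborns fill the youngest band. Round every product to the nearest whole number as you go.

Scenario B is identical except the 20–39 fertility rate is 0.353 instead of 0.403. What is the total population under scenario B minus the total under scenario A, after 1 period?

-22

— Period 1 —
Births: 450 × 0.403 = 181 ; 1700 × 0.42 = 714 ⇒ total 895
20–39: 350 × 0.967 = 338
40–59: 450 × 0.973 = 438
60–79: 1700 × 0.953 = 1620
80+: 1230 × 0.958 + 840 × 0.295 = 1178 + 248 = 1426
Giving 895 / 338 / 438 / 1620 / 1426.
Scenario A total after 1 period: 4717
Scenario B projection —
— Period 1 —
Births: 450 × 0.353 = 159 ; 1700 × 0.42 = 714 ⇒ total 873
20–39: 350 × 0.967 = 338
40–59: 450 × 0.973 = 438
60–79: 1700 × 0.953 = 1620
80+: 1230 × 0.958 + 840 × 0.295 = 1178 + 248 = 1426
Giving 873 / 338 / 438 / 1620 / 1426.
Scenario B total after 1 period: 4695
Difference B − A = 4695 − 4717 = -22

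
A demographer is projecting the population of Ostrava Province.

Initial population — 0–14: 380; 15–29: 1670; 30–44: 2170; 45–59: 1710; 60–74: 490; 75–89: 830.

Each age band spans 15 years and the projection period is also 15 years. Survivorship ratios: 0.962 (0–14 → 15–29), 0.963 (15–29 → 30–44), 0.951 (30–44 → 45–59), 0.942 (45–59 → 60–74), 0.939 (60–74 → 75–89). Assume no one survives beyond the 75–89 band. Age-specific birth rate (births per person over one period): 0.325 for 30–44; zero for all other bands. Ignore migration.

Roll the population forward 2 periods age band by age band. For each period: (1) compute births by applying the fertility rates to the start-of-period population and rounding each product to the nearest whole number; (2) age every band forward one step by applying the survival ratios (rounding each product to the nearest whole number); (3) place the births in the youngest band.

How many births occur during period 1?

705

— Period 1 —
Births: 2170 × 0.325 = 705
15–29: 380 × 0.962 = 366
30–44: 1670 × 0.963 = 1608
45–59: 2170 × 0.951 = 2064
60–74: 1710 × 0.942 = 1611
75–89: 490 × 0.939 = 460
End of period: [705, 366, 1608, 2064, 1611, 460]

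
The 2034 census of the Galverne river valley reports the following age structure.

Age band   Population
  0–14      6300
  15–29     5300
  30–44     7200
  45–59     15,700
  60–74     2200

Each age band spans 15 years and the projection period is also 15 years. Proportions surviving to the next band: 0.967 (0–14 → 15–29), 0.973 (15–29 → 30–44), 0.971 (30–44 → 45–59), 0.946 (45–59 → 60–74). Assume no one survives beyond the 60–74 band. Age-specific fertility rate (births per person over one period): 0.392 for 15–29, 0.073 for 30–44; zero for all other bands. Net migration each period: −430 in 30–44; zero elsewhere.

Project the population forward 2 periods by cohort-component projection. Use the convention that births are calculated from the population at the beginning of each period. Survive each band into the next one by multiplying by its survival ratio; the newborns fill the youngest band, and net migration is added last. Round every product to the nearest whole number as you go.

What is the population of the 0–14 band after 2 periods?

Numbering the groups 1..5 from youngest to oldest:
Period 1:
Births: 5300 × 0.392 = 2078  |  7200 × 0.073 = 526 — total 2604
Group 2: 6300 × 0.967 = 6092
Group 3: 5300 × 0.973 = 5157
Group 4: 7200 × 0.971 = 6991
Group 5: 15700 × 0.946 = 14852
Net migration: Group 3 − 430 → 4727
End of period: [2604, 6092, 4727, 6991, 14852]
Period 2:
Births: 6092 × 0.392 = 2388  |  4727 × 0.073 = 345 — total 2733
Group 2: 2604 × 0.967 = 2518
Group 3: 6092 × 0.973 = 5928
Group 4: 4727 × 0.971 = 4590
Group 5: 6991 × 0.946 = 6613
Net migration: Group 3 − 430 → 5498
End of period: [2733, 2518, 5498, 4590, 6613]

2733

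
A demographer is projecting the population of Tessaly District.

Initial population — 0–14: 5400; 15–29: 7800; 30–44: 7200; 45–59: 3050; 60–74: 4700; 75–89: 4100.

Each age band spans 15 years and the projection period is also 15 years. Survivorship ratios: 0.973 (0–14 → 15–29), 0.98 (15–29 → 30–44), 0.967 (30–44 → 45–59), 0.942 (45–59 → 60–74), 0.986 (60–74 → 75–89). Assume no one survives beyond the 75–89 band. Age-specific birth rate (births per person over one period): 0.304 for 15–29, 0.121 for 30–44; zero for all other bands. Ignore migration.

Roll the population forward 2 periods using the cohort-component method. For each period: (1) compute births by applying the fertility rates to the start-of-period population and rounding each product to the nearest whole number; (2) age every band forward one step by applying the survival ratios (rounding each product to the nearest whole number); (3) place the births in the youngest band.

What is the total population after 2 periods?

Numbering the groups 1..6 from youngest to oldest:
[period 1]
Births: 7800 × 0.304 = 2371  |  7200 × 0.121 = 871 → 3242
Group 2: 5400 × 0.973 = 5254
Group 3: 7800 × 0.98 = 7644
Group 4: 7200 × 0.967 = 6962
Group 5: 3050 × 0.942 = 2873
Group 6: 4700 × 0.986 = 4634
End of period: [3242, 5254, 7644, 6962, 2873, 4634]
[period 2]
Births: 5254 × 0.304 = 1597  |  7644 × 0.121 = 925 → 2522
Group 2: 3242 × 0.973 = 3154
Group 3: 5254 × 0.98 = 5149
Group 4: 7644 × 0.967 = 7392
Group 5: 6962 × 0.942 = 6558
Group 6: 2873 × 0.986 = 2833
End of period: [2522, 3154, 5149, 7392, 6558, 2833]
Total after period 2: 2522 + 3154 + 5149 + 7392 + 6558 + 2833 = 27608

27608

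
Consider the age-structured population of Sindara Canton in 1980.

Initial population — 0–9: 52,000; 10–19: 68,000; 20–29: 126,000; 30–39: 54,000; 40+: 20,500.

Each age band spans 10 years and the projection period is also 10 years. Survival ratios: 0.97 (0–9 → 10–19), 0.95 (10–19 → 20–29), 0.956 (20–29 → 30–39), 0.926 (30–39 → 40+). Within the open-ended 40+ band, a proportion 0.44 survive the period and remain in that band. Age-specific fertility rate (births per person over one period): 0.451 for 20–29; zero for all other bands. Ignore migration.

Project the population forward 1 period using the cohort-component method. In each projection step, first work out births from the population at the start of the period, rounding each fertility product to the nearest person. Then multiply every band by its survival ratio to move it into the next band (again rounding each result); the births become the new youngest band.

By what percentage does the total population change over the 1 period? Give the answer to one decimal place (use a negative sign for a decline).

9.6

Let group 1 be 0–9 through group 5 = 40+.
After projecting period 1:
Births: 126000 × 0.451 = 56826
Group 2: 52000 × 0.97 = 50440
Group 3: 68000 × 0.95 = 64600
Group 4: 126000 × 0.956 = 120456
Group 5: 54000 × 0.926 + 20500 × 0.44 = 50004 + 9020 = 59024
Giving 56826 / 50440 / 64600 / 120456 / 59024.
Total: 320500 → 351346; change = 30846; percentage change = 9.6%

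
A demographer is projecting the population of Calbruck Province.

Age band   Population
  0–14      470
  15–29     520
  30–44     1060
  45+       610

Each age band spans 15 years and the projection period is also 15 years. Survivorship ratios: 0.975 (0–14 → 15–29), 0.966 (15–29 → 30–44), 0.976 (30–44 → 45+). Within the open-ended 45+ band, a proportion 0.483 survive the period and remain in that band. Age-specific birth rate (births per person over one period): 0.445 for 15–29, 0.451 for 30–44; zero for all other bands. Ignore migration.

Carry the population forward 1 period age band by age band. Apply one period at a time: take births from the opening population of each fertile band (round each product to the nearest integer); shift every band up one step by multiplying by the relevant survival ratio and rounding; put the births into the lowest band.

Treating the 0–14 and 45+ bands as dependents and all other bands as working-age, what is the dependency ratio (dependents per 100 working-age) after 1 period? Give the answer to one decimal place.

— Period 1 —
Births: 520 × 0.445 = 231  |  1060 × 0.451 = 478 — total 709
15–29: 470 × 0.975 = 458
30–44: 520 × 0.966 = 502
45+: 1060 × 0.976 + 610 × 0.483 = 1035 + 295 = 1330
Giving 709 / 458 / 502 / 1330.
Dependents (band 0–14 + band 45+) = 709 + 1330 = 2039; working-age = 960; ratio = 2039/960 × 100 = 212.4

212.4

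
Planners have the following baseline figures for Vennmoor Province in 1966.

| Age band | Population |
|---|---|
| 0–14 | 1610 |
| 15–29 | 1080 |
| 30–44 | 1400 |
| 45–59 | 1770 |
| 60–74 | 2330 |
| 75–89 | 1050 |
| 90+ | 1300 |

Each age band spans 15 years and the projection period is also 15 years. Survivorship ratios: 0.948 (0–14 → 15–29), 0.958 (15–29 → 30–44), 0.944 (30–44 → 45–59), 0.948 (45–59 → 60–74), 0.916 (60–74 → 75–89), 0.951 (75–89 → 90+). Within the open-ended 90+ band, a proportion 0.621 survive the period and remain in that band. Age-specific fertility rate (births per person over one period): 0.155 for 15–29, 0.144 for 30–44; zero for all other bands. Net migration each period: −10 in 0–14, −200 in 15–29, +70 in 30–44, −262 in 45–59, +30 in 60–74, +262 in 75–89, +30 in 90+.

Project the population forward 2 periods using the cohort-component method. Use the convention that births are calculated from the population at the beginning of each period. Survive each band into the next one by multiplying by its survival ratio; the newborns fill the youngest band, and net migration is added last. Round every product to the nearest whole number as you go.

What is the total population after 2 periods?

8927

— Period 1 —
Births: 1080 * 0.155 = 167  |  1400 * 0.144 = 202 ⇒ total 369
15–29: 1610 * 0.948 = 1526
30–44: 1080 * 0.958 = 1035
45–59: 1400 * 0.944 = 1322
60–74: 1770 * 0.948 = 1678
75–89: 2330 * 0.916 = 2134
90+: 1050 * 0.951 + 1300 * 0.621 = 999 + 807 = 1806
Net migration: 0–14 − 10 → 359; 15–29 − 200 → 1326; 30–44 + 70 → 1105; 45–59 − 262 → 1060; 60–74 + 30 → 1708; 75–89 + 262 → 2396; 90+ + 30 → 1836
End of period: [359, 1326, 1105, 1060, 1708, 2396, 1836]
— Period 2 —
Births: 1326 * 0.155 = 206  |  1105 * 0.144 = 159 ⇒ total 365
15–29: 359 * 0.948 = 340
30–44: 1326 * 0.958 = 1270
45–59: 1105 * 0.944 = 1043
60–74: 1060 * 0.948 = 1005
75–89: 1708 * 0.916 = 1565
90+: 2396 * 0.951 + 1836 * 0.621 = 2279 + 1140 = 3419
Net migration: 0–14 − 10 → 355; 15–29 − 200 → 140; 30–44 + 70 → 1340; 45–59 − 262 → 781; 60–74 + 30 → 1035; 75–89 + 262 → 1827; 90+ + 30 → 3449
End of period: [355, 140, 1340, 781, 1035, 1827, 3449]
Total after period 2: 355 + 140 + 1340 + 781 + 1035 + 1827 + 3449 = 8927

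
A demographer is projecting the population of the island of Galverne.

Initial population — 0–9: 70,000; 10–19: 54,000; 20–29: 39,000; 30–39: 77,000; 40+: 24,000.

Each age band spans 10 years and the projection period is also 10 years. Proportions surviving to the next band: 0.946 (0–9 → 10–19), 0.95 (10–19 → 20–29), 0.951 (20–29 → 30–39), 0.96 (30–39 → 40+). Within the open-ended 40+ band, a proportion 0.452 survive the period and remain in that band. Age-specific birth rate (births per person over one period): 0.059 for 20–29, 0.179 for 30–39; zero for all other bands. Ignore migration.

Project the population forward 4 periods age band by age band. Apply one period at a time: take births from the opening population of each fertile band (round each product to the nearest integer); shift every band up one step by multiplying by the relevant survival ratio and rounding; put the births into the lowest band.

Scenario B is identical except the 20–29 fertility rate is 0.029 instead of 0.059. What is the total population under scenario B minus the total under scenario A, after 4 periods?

Numbering the bands 1..5 from youngest to oldest:
After projecting period 1:
Births: 39000 * 0.059 = 2301  |  77000 * 0.179 = 13783 ⇒ total 16084
Band 2: 70000 * 0.946 = 66220
Band 3: 54000 * 0.95 = 51300
Band 4: 39000 * 0.951 = 37089
Band 5: 77000 * 0.96 + 24000 * 0.452 = 73920 + 10848 = 84768
Giving 16084 / 66220 / 51300 / 37089 / 84768.
After projecting period 2:
Births: 51300 * 0.059 = 3027  |  37089 * 0.179 = 6639 ⇒ total 9666
Band 2: 16084 * 0.946 = 15215
Band 3: 66220 * 0.95 = 62909
Band 4: 51300 * 0.951 = 48786
Band 5: 37089 * 0.96 + 84768 * 0.452 = 35605 + 38315 = 73920
Giving 9666 / 15215 / 62909 / 48786 / 73920.
After projecting period 3:
Births: 62909 * 0.059 = 3712  |  48786 * 0.179 = 8733 ⇒ total 12445
Band 2: 9666 * 0.946 = 9144
Band 3: 15215 * 0.95 = 14454
Band 4: 62909 * 0.951 = 59826
Band 5: 48786 * 0.96 + 73920 * 0.452 = 46835 + 33412 = 80247
Giving 12445 / 9144 / 14454 / 59826 / 80247.
After projecting period 4:
Births: 14454 * 0.059 = 853  |  59826 * 0.179 = 10709 ⇒ total 11562
Band 2: 12445 * 0.946 = 11773
Band 3: 9144 * 0.95 = 8687
Band 4: 14454 * 0.951 = 13746
Band 5: 59826 * 0.96 + 80247 * 0.452 = 57433 + 36272 = 93705
Giving 11562 / 11773 / 8687 / 13746 / 93705.
Scenario A total after 4 periods: 139473
Scenario B projection —
After projecting period 1:
Births: 39000 * 0.029 = 1131  |  77000 * 0.179 = 13783 ⇒ total 14914
Band 2: 70000 * 0.946 = 66220
Band 3: 54000 * 0.95 = 51300
Band 4: 39000 * 0.951 = 37089
Band 5: 77000 * 0.96 + 24000 * 0.452 = 73920 + 10848 = 84768
Giving 14914 / 66220 / 51300 / 37089 / 84768.
After projecting period 2:
Births: 51300 * 0.029 = 1488  |  37089 * 0.179 = 6639 ⇒ total 8127
Band 2: 14914 * 0.946 = 14109
Band 3: 66220 * 0.95 = 62909
Band 4: 51300 * 0.951 = 48786
Band 5: 37089 * 0.96 + 84768 * 0.452 = 35605 + 38315 = 73920
Giving 8127 / 14109 / 62909 / 48786 / 73920.
After projecting period 3:
Births: 62909 * 0.029 = 1824  |  48786 * 0.179 = 8733 ⇒ total 10557
Band 2: 8127 * 0.946 = 7688
Band 3: 14109 * 0.95 = 13404
Band 4: 62909 * 0.951 = 59826
Band 5: 48786 * 0.96 + 73920 * 0.452 = 46835 + 33412 = 80247
Giving 10557 / 7688 / 13404 / 59826 / 80247.
After projecting period 4:
Births: 13404 * 0.029 = 389  |  59826 * 0.179 = 10709 ⇒ total 11098
Band 2: 10557 * 0.946 = 9987
Band 3: 7688 * 0.95 = 7304
Band 4: 13404 * 0.951 = 12747
Band 5: 59826 * 0.96 + 80247 * 0.452 = 57433 + 36272 = 93705
Giving 11098 / 9987 / 7304 / 12747 / 93705.
Scenario B total after 4 periods: 134841
Difference B − A = 134841 − 139473 = -4632

-4632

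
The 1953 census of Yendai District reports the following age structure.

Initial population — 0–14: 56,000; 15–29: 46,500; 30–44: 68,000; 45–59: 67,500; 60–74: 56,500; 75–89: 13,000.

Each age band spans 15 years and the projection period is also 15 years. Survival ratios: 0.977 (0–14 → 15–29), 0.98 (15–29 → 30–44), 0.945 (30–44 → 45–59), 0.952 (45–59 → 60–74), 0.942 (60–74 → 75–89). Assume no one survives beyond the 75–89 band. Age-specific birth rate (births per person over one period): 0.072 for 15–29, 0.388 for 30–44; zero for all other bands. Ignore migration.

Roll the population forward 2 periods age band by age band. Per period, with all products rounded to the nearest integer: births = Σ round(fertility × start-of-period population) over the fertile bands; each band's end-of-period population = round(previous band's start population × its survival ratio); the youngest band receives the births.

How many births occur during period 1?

29732

Call the groups 1 to 6, youngest first.
Period 1.
Births: 46500 × 0.072 = 3348, 68000 × 0.388 = 26384 — total 29732
Group 2: 56000 × 0.977 = 54712
Group 3: 46500 × 0.98 = 45570
Group 4: 68000 × 0.945 = 64260
Group 5: 67500 × 0.952 = 64260
Group 6: 56500 × 0.942 = 53223
→ [29732, 54712, 45570, 64260, 64260, 53223]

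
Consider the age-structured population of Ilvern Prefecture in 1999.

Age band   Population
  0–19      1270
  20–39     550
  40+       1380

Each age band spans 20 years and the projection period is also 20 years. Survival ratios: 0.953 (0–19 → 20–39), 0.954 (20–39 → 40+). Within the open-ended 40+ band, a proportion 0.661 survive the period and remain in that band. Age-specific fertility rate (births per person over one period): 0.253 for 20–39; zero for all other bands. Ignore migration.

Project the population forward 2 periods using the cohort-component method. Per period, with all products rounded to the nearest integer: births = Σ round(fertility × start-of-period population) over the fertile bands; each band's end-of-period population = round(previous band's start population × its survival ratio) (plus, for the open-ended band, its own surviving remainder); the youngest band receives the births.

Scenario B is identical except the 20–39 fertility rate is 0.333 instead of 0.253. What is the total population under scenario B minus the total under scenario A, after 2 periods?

139

After projecting period 1:
Births: 550 * 0.253 = 139
20–39: 1270 * 0.953 = 1210
40+: 550 * 0.954 + 1380 * 0.661 = 525 + 912 = 1437
→ [139, 1210, 1437]
After projecting period 2:
Births: 1210 * 0.253 = 306
20–39: 139 * 0.953 = 132
40+: 1210 * 0.954 + 1437 * 0.661 = 1154 + 950 = 2104
→ [306, 132, 2104]
Scenario A total after 2 periods: 2542
Scenario B projection —
After projecting period 1:
Births: 550 * 0.333 = 183
20–39: 1270 * 0.953 = 1210
40+: 550 * 0.954 + 1380 * 0.661 = 525 + 912 = 1437
→ [183, 1210, 1437]
After projecting period 2:
Births: 1210 * 0.333 = 403
20–39: 183 * 0.953 = 174
40+: 1210 * 0.954 + 1437 * 0.661 = 1154 + 950 = 2104
→ [403, 174, 2104]
Scenario B total after 2 periods: 2681
Difference B − A = 2681 − 2542 = 139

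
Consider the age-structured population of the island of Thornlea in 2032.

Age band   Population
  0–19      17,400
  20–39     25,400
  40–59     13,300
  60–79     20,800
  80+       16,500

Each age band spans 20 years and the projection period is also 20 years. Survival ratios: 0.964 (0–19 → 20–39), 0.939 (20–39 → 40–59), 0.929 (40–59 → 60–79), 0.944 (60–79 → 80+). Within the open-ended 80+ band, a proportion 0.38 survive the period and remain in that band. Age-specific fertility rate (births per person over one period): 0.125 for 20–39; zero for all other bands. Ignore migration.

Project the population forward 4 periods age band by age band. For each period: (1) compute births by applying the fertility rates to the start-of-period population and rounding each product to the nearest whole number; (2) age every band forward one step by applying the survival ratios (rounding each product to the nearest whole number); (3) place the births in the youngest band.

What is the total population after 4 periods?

30059

[period 1]
Births: 25400 × 0.125 = 3175
20–39: 17400 × 0.964 = 16774
40–59: 25400 × 0.939 = 23851
60–79: 13300 × 0.929 = 12356
80+: 20800 × 0.944 + 16500 × 0.38 = 19635 + 6270 = 25905
Giving 3175 / 16774 / 23851 / 12356 / 25905.
[period 2]
Births: 16774 × 0.125 = 2097
20–39: 3175 × 0.964 = 3061
40–59: 16774 × 0.939 = 15751
60–79: 23851 × 0.929 = 22158
80+: 12356 × 0.944 + 25905 × 0.38 = 11664 + 9844 = 21508
Giving 2097 / 3061 / 15751 / 22158 / 21508.
[period 3]
Births: 3061 × 0.125 = 383
20–39: 2097 × 0.964 = 2022
40–59: 3061 × 0.939 = 2874
60–79: 15751 × 0.929 = 14633
80+: 22158 × 0.944 + 21508 × 0.38 = 20917 + 8173 = 29090
Giving 383 / 2022 / 2874 / 14633 / 29090.
[period 4]
Births: 2022 × 0.125 = 253
20–39: 383 × 0.964 = 369
40–59: 2022 × 0.939 = 1899
60–79: 2874 × 0.929 = 2670
80+: 14633 × 0.944 + 29090 × 0.38 = 13814 + 11054 = 24868
Giving 253 / 369 / 1899 / 2670 / 24868.
Total after period 4: 253 + 369 + 1899 + 2670 + 24868 = 30059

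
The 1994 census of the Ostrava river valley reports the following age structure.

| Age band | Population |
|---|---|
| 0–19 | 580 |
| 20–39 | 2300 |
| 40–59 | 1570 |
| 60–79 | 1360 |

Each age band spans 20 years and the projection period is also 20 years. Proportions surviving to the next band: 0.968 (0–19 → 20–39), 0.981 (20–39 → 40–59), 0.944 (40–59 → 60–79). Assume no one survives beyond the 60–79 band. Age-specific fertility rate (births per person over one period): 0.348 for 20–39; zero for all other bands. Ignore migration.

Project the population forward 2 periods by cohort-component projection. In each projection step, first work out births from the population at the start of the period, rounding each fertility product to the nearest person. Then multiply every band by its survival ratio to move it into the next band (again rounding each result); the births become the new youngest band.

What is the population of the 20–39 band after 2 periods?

Call the groups 1 to 4, youngest first.
[period 1]
Births: 2300 * 0.348 = 800
Group 2: 580 * 0.968 = 561
Group 3: 2300 * 0.981 = 2256
Group 4: 1570 * 0.944 = 1482
End of period: [800, 561, 2256, 1482]
[period 2]
Births: 561 * 0.348 = 195
Group 2: 800 * 0.968 = 774
Group 3: 561 * 0.981 = 550
Group 4: 2256 * 0.944 = 2130
End of period: [195, 774, 550, 2130]

774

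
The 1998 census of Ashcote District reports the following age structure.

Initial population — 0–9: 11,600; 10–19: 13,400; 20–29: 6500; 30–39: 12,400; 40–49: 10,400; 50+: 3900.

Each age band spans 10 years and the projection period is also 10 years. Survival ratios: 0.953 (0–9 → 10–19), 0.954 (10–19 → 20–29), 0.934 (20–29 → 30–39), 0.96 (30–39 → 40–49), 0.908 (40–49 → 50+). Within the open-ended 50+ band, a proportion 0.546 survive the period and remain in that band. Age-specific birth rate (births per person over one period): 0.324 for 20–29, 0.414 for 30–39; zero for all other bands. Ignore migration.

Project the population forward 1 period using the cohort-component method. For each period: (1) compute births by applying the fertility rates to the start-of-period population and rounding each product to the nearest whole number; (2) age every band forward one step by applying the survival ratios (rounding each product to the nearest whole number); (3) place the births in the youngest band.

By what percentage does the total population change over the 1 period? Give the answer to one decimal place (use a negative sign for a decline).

Period 1:
Births: 6500 * 0.324 = 2106 ; 12400 * 0.414 = 5134 → total 7240
10–19: 11600 * 0.953 = 11055
20–29: 13400 * 0.954 = 12784
30–39: 6500 * 0.934 = 6071
40–49: 12400 * 0.96 = 11904
50+: 10400 * 0.908 + 3900 * 0.546 = 9443 + 2129 = 11572
→ [7240, 11055, 12784, 6071, 11904, 11572]
Total: 58200 → 60626; change = 2426; percentage change = 4.2%

4.2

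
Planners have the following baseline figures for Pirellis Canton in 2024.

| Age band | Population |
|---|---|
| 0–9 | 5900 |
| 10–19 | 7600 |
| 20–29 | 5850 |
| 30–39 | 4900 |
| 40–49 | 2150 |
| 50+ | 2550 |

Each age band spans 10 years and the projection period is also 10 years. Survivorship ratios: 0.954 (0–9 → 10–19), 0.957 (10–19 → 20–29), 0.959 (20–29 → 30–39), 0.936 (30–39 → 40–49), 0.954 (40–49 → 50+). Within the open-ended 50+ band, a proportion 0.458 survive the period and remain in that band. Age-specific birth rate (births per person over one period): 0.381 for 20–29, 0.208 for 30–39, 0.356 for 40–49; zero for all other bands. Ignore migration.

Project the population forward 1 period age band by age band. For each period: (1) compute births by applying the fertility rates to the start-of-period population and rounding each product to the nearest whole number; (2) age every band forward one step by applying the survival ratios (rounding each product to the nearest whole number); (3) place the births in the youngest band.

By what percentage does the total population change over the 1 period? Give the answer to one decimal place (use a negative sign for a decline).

— Period 1 —
Births: 5850 × 0.381 = 2229 ; 4900 × 0.208 = 1019 ; 2150 × 0.356 = 765 → total 4013
10–19: 5900 × 0.954 = 5629
20–29: 7600 × 0.957 = 7273
30–39: 5850 × 0.959 = 5610
40–49: 4900 × 0.936 = 4586
50+: 2150 × 0.954 + 2550 × 0.458 = 2051 + 1168 = 3219
Giving 4013 / 5629 / 7273 / 5610 / 4586 / 3219.
Total: 28950 → 30330; change = 1380; percentage change = 4.8%

4.8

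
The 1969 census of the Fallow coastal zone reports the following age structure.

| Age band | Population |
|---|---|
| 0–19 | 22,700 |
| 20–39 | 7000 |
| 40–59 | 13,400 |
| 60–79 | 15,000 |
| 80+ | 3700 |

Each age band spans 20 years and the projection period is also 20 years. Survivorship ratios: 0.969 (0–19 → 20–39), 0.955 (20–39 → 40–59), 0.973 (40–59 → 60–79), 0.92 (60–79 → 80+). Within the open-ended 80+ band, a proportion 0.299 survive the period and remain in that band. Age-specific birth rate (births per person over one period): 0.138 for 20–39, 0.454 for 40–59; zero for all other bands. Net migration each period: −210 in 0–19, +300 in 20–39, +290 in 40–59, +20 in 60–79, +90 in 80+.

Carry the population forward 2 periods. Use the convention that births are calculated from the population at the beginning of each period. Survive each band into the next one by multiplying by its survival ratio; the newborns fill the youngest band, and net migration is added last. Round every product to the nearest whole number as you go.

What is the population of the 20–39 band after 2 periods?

6928

— Period 1 —
Births: 7000 * 0.138 = 966, 13400 * 0.454 = 6084 ⇒ total 7050
20–39: 22700 * 0.969 = 21996
40–59: 7000 * 0.955 = 6685
60–79: 13400 * 0.973 = 13038
80+: 15000 * 0.92 + 3700 * 0.299 = 13800 + 1106 = 14906
Net migration: 0–19 − 210 → 6840; 20–39 + 300 → 22296; 40–59 + 290 → 6975; 60–79 + 20 → 13058; 80+ + 90 → 14996
Population now: 0–19=6840, 20–39=22296, 40–59=6975, 60–79=13058, 80+=14996
— Period 2 —
Births: 22296 * 0.138 = 3077, 6975 * 0.454 = 3167 ⇒ total 6244
20–39: 6840 * 0.969 = 6628
40–59: 22296 * 0.955 = 21293
60–79: 6975 * 0.973 = 6787
80+: 13058 * 0.92 + 14996 * 0.299 = 12013 + 4484 = 16497
Net migration: 0–19 − 210 → 6034; 20–39 + 300 → 6928; 40–59 + 290 → 21583; 60–79 + 20 → 6807; 80+ + 90 → 16587
Population now: 0–19=6034, 20–39=6928, 40–59=21583, 60–79=6807, 80+=16587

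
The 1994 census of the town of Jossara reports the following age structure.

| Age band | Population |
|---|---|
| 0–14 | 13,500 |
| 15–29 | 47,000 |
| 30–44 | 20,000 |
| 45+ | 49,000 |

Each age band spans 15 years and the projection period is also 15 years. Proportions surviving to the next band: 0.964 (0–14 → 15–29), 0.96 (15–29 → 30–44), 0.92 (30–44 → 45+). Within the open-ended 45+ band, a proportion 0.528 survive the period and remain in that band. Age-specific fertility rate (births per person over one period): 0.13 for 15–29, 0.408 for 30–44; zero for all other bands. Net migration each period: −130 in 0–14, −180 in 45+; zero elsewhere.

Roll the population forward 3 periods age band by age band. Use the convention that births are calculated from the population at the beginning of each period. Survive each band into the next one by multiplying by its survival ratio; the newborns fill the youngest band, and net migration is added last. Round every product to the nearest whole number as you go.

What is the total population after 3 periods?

84506

After projecting period 1:
Births: 47000 × 0.13 = 6110 ; 20000 × 0.408 = 8160 — total 14270
15–29: 13500 × 0.964 = 13014
30–44: 47000 × 0.96 = 45120
45+: 20000 × 0.92 + 49000 × 0.528 = 18400 + 25872 = 44272
Net migration: 0–14 − 130 → 14140; 45+ − 180 → 44092
End of period: [14140, 13014, 45120, 44092]
After projecting period 2:
Births: 13014 × 0.13 = 1692 ; 45120 × 0.408 = 18409 — total 20101
15–29: 14140 × 0.964 = 13631
30–44: 13014 × 0.96 = 12493
45+: 45120 × 0.92 + 44092 × 0.528 = 41510 + 23281 = 64791
Net migration: 0–14 − 130 → 19971; 45+ − 180 → 64611
End of period: [19971, 13631, 12493, 64611]
After projecting period 3:
Births: 13631 × 0.13 = 1772 ; 12493 × 0.408 = 5097 — total 6869
15–29: 19971 × 0.964 = 19252
30–44: 13631 × 0.96 = 13086
45+: 12493 × 0.92 + 64611 × 0.528 = 11494 + 34115 = 45609
Net migration: 0–14 − 130 → 6739; 45+ − 180 → 45429
End of period: [6739, 19252, 13086, 45429]
Total after period 3: 6739 + 19252 + 13086 + 45429 = 84506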